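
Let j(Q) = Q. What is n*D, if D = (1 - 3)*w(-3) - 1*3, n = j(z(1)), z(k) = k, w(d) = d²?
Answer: -21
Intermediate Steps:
n = 1
D = -21 (D = (1 - 3)*(-3)² - 1*3 = -2*9 - 3 = -18 - 3 = -21)
n*D = 1*(-21) = -21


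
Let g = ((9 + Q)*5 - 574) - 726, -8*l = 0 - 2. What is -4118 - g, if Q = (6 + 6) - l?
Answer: -11687/4 ≈ -2921.8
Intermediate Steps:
l = 1/4 (l = -(0 - 2)/8 = -1/8*(-2) = 1/4 ≈ 0.25000)
Q = 47/4 (Q = (6 + 6) - 1*1/4 = 12 - 1/4 = 47/4 ≈ 11.750)
g = -4785/4 (g = ((9 + 47/4)*5 - 574) - 726 = ((83/4)*5 - 574) - 726 = (415/4 - 574) - 726 = -1881/4 - 726 = -4785/4 ≈ -1196.3)
-4118 - g = -4118 - 1*(-4785/4) = -4118 + 4785/4 = -11687/4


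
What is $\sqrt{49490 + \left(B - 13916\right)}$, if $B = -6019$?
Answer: $\sqrt{29555} \approx 171.92$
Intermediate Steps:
$\sqrt{49490 + \left(B - 13916\right)} = \sqrt{49490 - 19935} = \sqrt{29555}$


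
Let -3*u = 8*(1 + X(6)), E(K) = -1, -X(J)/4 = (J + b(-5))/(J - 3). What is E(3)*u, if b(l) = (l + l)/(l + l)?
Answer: -200/9 ≈ -22.222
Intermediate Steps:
b(l) = 1 (b(l) = (2*l)/((2*l)) = (2*l)*(1/(2*l)) = 1)
X(J) = -4*(1 + J)/(-3 + J) (X(J) = -4*(J + 1)/(J - 3) = -4*(1 + J)/(-3 + J))
u = 200/9 (u = -8*(1 + 4*(-1 - 1*6)/(-3 + 6))/3 = -8*(1 + 4*(-1 - 6)/3)/3 = -8*(1 + 4*(⅓)*(-7))/3 = -8*(1 - 28/3)/3 = -8*(-25)/(3*3) = -⅓*(-200/3) = 200/9 ≈ 22.222)
E(3)*u = -1*200/9 = -200/9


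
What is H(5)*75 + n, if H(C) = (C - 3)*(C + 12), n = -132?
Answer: 2418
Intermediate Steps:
H(C) = (-3 + C)*(12 + C)
H(5)*75 + n = (-36 + 5² + 9*5)*75 - 132 = (-36 + 25 + 45)*75 - 132 = 34*75 - 132 = 2550 - 132 = 2418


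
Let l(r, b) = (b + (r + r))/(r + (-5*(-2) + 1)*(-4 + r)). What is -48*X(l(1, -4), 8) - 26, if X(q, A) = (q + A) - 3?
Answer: -269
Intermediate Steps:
l(r, b) = (b + 2*r)/(-44 + 12*r) (l(r, b) = (b + 2*r)/(r + (10 + 1)*(-4 + r)) = (b + 2*r)/(r + 11*(-4 + r)) = (b + 2*r)/(r + (-44 + 11*r)) = (b + 2*r)/(-44 + 12*r))
X(q, A) = -3 + A + q (X(q, A) = (A + q) - 3 = -3 + A + q)
-48*X(l(1, -4), 8) - 26 = -48*(-3 + 8 + (-4 + 2*1)/(4*(-11 + 3*1))) - 26 = -48*(-3 + 8 + (-4 + 2)/(4*(-11 + 3))) - 26 = -48*(-3 + 8 + (¼)*(-2)/(-8)) - 26 = -48*(-3 + 8 + (¼)*(-⅛)*(-2)) - 26 = -48*(-3 + 8 + 1/16) - 26 = -48*81/16 - 26 = -243 - 26 = -269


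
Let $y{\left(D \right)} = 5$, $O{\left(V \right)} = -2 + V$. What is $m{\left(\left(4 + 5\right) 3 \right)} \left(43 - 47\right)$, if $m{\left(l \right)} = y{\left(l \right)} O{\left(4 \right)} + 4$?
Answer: $-56$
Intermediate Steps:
$m{\left(l \right)} = 14$ ($m{\left(l \right)} = 5 \left(-2 + 4\right) + 4 = 5 \cdot 2 + 4 = 10 + 4 = 14$)
$m{\left(\left(4 + 5\right) 3 \right)} \left(43 - 47\right) = 14 \left(43 - 47\right) = 14 \left(-4\right) = -56$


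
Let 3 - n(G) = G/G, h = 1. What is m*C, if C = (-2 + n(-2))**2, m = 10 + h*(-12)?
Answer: 0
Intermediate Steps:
n(G) = 2 (n(G) = 3 - G/G = 3 - 1*1 = 3 - 1 = 2)
m = -2 (m = 10 + 1*(-12) = 10 - 12 = -2)
C = 0 (C = (-2 + 2)**2 = 0**2 = 0)
m*C = -2*0 = 0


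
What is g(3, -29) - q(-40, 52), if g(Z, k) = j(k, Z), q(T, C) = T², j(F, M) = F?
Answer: -1629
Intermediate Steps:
g(Z, k) = k
g(3, -29) - q(-40, 52) = -29 - 1*(-40)² = -29 - 1*1600 = -29 - 1600 = -1629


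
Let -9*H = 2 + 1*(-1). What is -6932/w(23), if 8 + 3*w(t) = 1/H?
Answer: 20796/17 ≈ 1223.3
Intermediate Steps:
H = -⅑ (H = -(2 + 1*(-1))/9 = -(2 - 1)/9 = -⅑*1 = -⅑ ≈ -0.11111)
w(t) = -17/3 (w(t) = -8/3 + 1/(3*(-⅑)) = -8/3 + (⅓)*(-9) = -8/3 - 3 = -17/3)
-6932/w(23) = -6932/(-17/3) = -6932*(-3/17) = 20796/17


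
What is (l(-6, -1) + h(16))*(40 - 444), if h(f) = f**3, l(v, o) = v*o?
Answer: -1657208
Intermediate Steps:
l(v, o) = o*v
(l(-6, -1) + h(16))*(40 - 444) = (-1*(-6) + 16**3)*(40 - 444) = (6 + 4096)*(-404) = 4102*(-404) = -1657208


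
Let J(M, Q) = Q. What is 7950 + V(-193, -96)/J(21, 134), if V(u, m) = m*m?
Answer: 537258/67 ≈ 8018.8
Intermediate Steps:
V(u, m) = m**2
7950 + V(-193, -96)/J(21, 134) = 7950 + (-96)**2/134 = 7950 + 9216*(1/134) = 7950 + 4608/67 = 537258/67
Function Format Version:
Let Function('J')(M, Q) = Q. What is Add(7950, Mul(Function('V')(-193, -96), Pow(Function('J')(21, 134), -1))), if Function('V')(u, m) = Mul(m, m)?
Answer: Rational(537258, 67) ≈ 8018.8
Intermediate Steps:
Function('V')(u, m) = Pow(m, 2)
Add(7950, Mul(Function('V')(-193, -96), Pow(Function('J')(21, 134), -1))) = Add(7950, Mul(Pow(-96, 2), Pow(134, -1))) = Add(7950, Mul(9216, Rational(1, 134))) = Add(7950, Rational(4608, 67)) = Rational(537258, 67)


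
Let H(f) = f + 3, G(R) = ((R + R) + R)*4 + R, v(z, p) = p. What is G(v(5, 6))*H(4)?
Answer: 546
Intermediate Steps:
G(R) = 13*R (G(R) = (2*R + R)*4 + R = (3*R)*4 + R = 12*R + R = 13*R)
H(f) = 3 + f
G(v(5, 6))*H(4) = (13*6)*(3 + 4) = 78*7 = 546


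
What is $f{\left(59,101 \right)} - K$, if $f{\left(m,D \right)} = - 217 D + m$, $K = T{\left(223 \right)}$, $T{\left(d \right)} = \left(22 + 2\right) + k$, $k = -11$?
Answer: $-21871$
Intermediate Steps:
$T{\left(d \right)} = 13$ ($T{\left(d \right)} = \left(22 + 2\right) - 11 = 24 - 11 = 13$)
$K = 13$
$f{\left(m,D \right)} = m - 217 D$
$f{\left(59,101 \right)} - K = \left(59 - 21917\right) - 13 = -21858 - 13 = -21871$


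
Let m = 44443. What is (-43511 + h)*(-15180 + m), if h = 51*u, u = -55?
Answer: -1355345108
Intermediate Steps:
h = -2805 (h = 51*(-55) = -2805)
(-43511 + h)*(-15180 + m) = (-43511 - 2805)*(-15180 + 44443) = -46316*29263 = -1355345108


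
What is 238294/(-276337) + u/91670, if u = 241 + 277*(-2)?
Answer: -21930904461/25331812790 ≈ -0.86575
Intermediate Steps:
u = -313 (u = 241 - 554 = -313)
238294/(-276337) + u/91670 = 238294/(-276337) - 313/91670 = 238294*(-1/276337) - 313*1/91670 = -238294/276337 - 313/91670 = -21930904461/25331812790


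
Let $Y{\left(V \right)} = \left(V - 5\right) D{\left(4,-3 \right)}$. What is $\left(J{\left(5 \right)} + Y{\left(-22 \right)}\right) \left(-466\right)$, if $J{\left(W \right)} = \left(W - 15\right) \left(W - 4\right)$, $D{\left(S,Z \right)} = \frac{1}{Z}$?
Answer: $466$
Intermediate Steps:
$J{\left(W \right)} = \left(-15 + W\right) \left(-4 + W\right)$
$Y{\left(V \right)} = \frac{5}{3} - \frac{V}{3}$ ($Y{\left(V \right)} = \frac{V - 5}{-3} = \left(-5 + V\right) \left(- \frac{1}{3}\right) = \frac{5}{3} - \frac{V}{3}$)
$\left(J{\left(5 \right)} + Y{\left(-22 \right)}\right) \left(-466\right) = \left(\left(60 + 5^{2} - 95\right) + \left(\frac{5}{3} - - \frac{22}{3}\right)\right) \left(-466\right) = \left(\left(60 + 25 - 95\right) + \left(\frac{5}{3} + \frac{22}{3}\right)\right) \left(-466\right) = \left(-10 + 9\right) \left(-466\right) = \left(-1\right) \left(-466\right) = 466$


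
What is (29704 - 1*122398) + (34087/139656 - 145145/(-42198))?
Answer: -7003114518217/75553896 ≈ -92690.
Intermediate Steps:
(29704 - 1*122398) + (34087/139656 - 145145/(-42198)) = (29704 - 122398) + (34087*(1/139656) - 145145*(-1/42198)) = -92694 + (34087/139656 + 11165/3246) = -92694 + 278317607/75553896 = -7003114518217/75553896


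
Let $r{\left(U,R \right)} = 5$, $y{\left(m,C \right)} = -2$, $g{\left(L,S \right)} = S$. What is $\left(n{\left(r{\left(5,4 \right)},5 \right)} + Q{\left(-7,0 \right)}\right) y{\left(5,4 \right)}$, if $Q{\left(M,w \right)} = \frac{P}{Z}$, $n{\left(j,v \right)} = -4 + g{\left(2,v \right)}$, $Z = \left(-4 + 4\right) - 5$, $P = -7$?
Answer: $- \frac{24}{5} \approx -4.8$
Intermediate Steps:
$Z = -5$ ($Z = 0 - 5 = -5$)
$n{\left(j,v \right)} = -4 + v$
$Q{\left(M,w \right)} = \frac{7}{5}$ ($Q{\left(M,w \right)} = - \frac{7}{-5} = \left(-7\right) \left(- \frac{1}{5}\right) = \frac{7}{5}$)
$\left(n{\left(r{\left(5,4 \right)},5 \right)} + Q{\left(-7,0 \right)}\right) y{\left(5,4 \right)} = \left(\left(-4 + 5\right) + \frac{7}{5}\right) \left(-2\right) = \left(1 + \frac{7}{5}\right) \left(-2\right) = \frac{12}{5} \left(-2\right) = - \frac{24}{5}$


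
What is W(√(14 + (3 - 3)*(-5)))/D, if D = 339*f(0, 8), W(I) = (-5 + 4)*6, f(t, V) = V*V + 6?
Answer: -1/3955 ≈ -0.00025284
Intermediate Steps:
f(t, V) = 6 + V² (f(t, V) = V² + 6 = 6 + V²)
W(I) = -6 (W(I) = -1*6 = -6)
D = 23730 (D = 339*(6 + 8²) = 339*(6 + 64) = 339*70 = 23730)
W(√(14 + (3 - 3)*(-5)))/D = -6/23730 = -6*1/23730 = -1/3955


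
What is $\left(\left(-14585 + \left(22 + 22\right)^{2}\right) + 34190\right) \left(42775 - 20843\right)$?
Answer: $472437212$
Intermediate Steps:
$\left(\left(-14585 + \left(22 + 22\right)^{2}\right) + 34190\right) \left(42775 - 20843\right) = \left(\left(-14585 + 44^{2}\right) + 34190\right) 21932 = \left(\left(-14585 + 1936\right) + 34190\right) 21932 = \left(-12649 + 34190\right) 21932 = 21541 \cdot 21932 = 472437212$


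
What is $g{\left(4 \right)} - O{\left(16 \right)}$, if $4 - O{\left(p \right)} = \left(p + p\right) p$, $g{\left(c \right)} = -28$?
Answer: $480$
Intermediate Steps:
$O{\left(p \right)} = 4 - 2 p^{2}$ ($O{\left(p \right)} = 4 - \left(p + p\right) p = 4 - 2 p p = 4 - 2 p^{2}$)
$g{\left(4 \right)} - O{\left(16 \right)} = -28 - \left(4 - 2 \cdot 16^{2}\right) = -28 - \left(4 - 512\right) = -28 - -508 = -28 + 508 = 480$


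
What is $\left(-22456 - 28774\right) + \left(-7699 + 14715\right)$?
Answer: $-44214$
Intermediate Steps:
$\left(-22456 - 28774\right) + \left(-7699 + 14715\right) = -51230 + 7016 = -44214$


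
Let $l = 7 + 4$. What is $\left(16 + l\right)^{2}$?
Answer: $729$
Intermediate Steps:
$l = 11$
$\left(16 + l\right)^{2} = \left(16 + 11\right)^{2} = 27^{2} = 729$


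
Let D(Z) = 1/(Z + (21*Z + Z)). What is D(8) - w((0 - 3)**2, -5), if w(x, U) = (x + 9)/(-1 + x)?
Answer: -413/184 ≈ -2.2446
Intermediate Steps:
D(Z) = 1/(23*Z) (D(Z) = 1/(Z + 22*Z) = 1/(23*Z))
w(x, U) = (9 + x)/(-1 + x)
D(8) - w((0 - 3)**2, -5) = (1/23)/8 - (9 + (0 - 3)**2)/(-1 + (0 - 3)**2) = (1/23)*(1/8) - (9 + (-3)**2)/(-1 + (-3)**2) = 1/184 - (9 + 9)/(-1 + 9) = 1/184 - 18/8 = 1/184 - 1*9/4 = 1/184 - 9/4 = -413/184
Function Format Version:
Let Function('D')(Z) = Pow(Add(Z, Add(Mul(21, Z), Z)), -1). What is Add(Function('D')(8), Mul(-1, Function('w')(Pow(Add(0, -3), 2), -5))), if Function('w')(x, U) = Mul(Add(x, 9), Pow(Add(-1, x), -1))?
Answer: Rational(-413, 184) ≈ -2.2446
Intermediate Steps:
Function('D')(Z) = Mul(Rational(1, 23), Pow(Z, -1)) (Function('D')(Z) = Pow(Add(Z, Mul(22, Z)), -1) = Pow(Mul(23, Z), -1) = Mul(Rational(1, 23), Pow(Z, -1)))
Function('w')(x, U) = Mul(Pow(Add(-1, x), -1), Add(9, x)) (Function('w')(x, U) = Mul(Add(9, x), Pow(Add(-1, x), -1)) = Mul(Pow(Add(-1, x), -1), Add(9, x)))
Add(Function('D')(8), Mul(-1, Function('w')(Pow(Add(0, -3), 2), -5))) = Add(Mul(Rational(1, 23), Pow(8, -1)), Mul(-1, Mul(Pow(Add(-1, Pow(Add(0, -3), 2)), -1), Add(9, Pow(Add(0, -3), 2))))) = Add(Mul(Rational(1, 23), Rational(1, 8)), Mul(-1, Mul(Pow(Add(-1, Pow(-3, 2)), -1), Add(9, Pow(-3, 2))))) = Add(Rational(1, 184), Mul(-1, Mul(Pow(Add(-1, 9), -1), Add(9, 9)))) = Add(Rational(1, 184), Mul(-1, Mul(Pow(8, -1), 18))) = Add(Rational(1, 184), Mul(-1, Mul(Rational(1, 8), 18))) = Add(Rational(1, 184), Mul(-1, Rational(9, 4))) = Add(Rational(1, 184), Rational(-9, 4)) = Rational(-413, 184)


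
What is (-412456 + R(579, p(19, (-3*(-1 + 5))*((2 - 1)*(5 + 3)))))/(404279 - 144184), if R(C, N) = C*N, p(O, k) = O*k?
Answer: -1468552/260095 ≈ -5.6462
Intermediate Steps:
(-412456 + R(579, p(19, (-3*(-1 + 5))*((2 - 1)*(5 + 3)))))/(404279 - 144184) = (-412456 + 579*(19*((-3*(-1 + 5))*((2 - 1)*(5 + 3)))))/(404279 - 144184) = (-412456 + 579*(19*((-3*4)*(1*8))))/260095 = (-412456 + 579*(19*(-12*8)))*(1/260095) = (-412456 + 579*(19*(-96)))*(1/260095) = (-412456 + 579*(-1824))*(1/260095) = (-412456 - 1056096)*(1/260095) = -1468552*1/260095 = -1468552/260095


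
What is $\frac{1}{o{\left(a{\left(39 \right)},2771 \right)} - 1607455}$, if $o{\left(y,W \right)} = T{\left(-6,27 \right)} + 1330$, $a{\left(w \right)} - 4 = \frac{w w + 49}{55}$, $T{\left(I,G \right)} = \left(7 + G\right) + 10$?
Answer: $- \frac{1}{1606081} \approx -6.2263 \cdot 10^{-7}$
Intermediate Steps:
$T{\left(I,G \right)} = 17 + G$
$a{\left(w \right)} = \frac{269}{55} + \frac{w^{2}}{55}$ ($a{\left(w \right)} = 4 + \frac{w w + 49}{55} = 4 + \left(w^{2} + 49\right) \frac{1}{55} = 4 + \left(49 + w^{2}\right) \frac{1}{55} = 4 + \left(\frac{49}{55} + \frac{w^{2}}{55}\right) = \frac{269}{55} + \frac{w^{2}}{55}$)
$o{\left(y,W \right)} = 1374$ ($o{\left(y,W \right)} = \left(17 + 27\right) + 1330 = 44 + 1330 = 1374$)
$\frac{1}{o{\left(a{\left(39 \right)},2771 \right)} - 1607455} = \frac{1}{1374 - 1607455} = \frac{1}{-1606081} = - \frac{1}{1606081}$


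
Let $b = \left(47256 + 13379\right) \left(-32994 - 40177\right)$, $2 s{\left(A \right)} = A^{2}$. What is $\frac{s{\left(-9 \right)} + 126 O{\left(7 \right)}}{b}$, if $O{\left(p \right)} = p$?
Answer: $- \frac{369}{1774689434} \approx -2.0792 \cdot 10^{-7}$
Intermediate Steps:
$s{\left(A \right)} = \frac{A^{2}}{2}$
$b = -4436723585$ ($b = 60635 \left(-73171\right) = -4436723585$)
$\frac{s{\left(-9 \right)} + 126 O{\left(7 \right)}}{b} = \frac{\frac{\left(-9\right)^{2}}{2} + 126 \cdot 7}{-4436723585} = \left(\frac{1}{2} \cdot 81 + 882\right) \left(- \frac{1}{4436723585}\right) = \left(\frac{81}{2} + 882\right) \left(- \frac{1}{4436723585}\right) = \frac{1845}{2} \left(- \frac{1}{4436723585}\right) = - \frac{369}{1774689434}$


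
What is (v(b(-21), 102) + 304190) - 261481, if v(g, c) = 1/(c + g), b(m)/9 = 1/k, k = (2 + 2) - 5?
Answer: 3971938/93 ≈ 42709.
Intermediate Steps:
k = -1 (k = 4 - 5 = -1)
b(m) = -9 (b(m) = 9/(-1) = 9*(-1) = -9)
(v(b(-21), 102) + 304190) - 261481 = (1/(102 - 9) + 304190) - 261481 = (1/93 + 304190) - 261481 = 28289671/93 - 261481 = 3971938/93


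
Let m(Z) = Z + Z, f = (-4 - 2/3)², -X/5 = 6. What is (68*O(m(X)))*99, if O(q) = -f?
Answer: -146608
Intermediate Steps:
X = -30 (X = -5*6 = -30)
f = 196/9 (f = (-4 - 2*⅓)² = (-4 - ⅔)² = (-14/3)² = 196/9 ≈ 21.778)
m(Z) = 2*Z
O(q) = -196/9 (O(q) = -1*196/9 = -196/9)
(68*O(m(X)))*99 = (68*(-196/9))*99 = -13328/9*99 = -146608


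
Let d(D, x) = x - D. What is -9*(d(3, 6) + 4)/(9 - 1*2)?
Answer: -9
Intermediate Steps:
-9*(d(3, 6) + 4)/(9 - 1*2) = -9*((6 - 1*3) + 4)/(9 - 1*2) = -9*((6 - 3) + 4)/(9 - 2) = -9*(3 + 4)/7 = -63/7 = -9*1 = -9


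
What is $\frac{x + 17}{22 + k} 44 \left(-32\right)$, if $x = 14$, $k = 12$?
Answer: $- \frac{21824}{17} \approx -1283.8$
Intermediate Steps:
$\frac{x + 17}{22 + k} 44 \left(-32\right) = \frac{14 + 17}{22 + 12} \cdot 44 \left(-32\right) = \frac{31}{34} \cdot 44 \left(-32\right) = \frac{682}{17} \left(-32\right) = - \frac{21824}{17}$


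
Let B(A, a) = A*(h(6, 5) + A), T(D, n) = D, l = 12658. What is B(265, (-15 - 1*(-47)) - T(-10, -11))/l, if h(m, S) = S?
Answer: 35775/6329 ≈ 5.6525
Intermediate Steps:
B(A, a) = A*(5 + A)
B(265, (-15 - 1*(-47)) - T(-10, -11))/l = (265*(5 + 265))/12658 = (265*270)*(1/12658) = 71550*(1/12658) = 35775/6329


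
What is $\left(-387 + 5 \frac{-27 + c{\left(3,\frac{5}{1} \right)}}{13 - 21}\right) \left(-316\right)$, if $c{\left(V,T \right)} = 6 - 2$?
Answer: $\frac{235499}{2} \approx 1.1775 \cdot 10^{5}$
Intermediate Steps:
$c{\left(V,T \right)} = 4$
$\left(-387 + 5 \frac{-27 + c{\left(3,\frac{5}{1} \right)}}{13 - 21}\right) \left(-316\right) = \left(-387 + 5 \frac{-27 + 4}{13 - 21}\right) \left(-316\right) = \left(-387 + 5 \left(- \frac{23}{-8}\right)\right) \left(-316\right) = \left(-387 + 5 \left(\left(-23\right) \left(- \frac{1}{8}\right)\right)\right) \left(-316\right) = \left(-387 + 5 \cdot \frac{23}{8}\right) \left(-316\right) = \left(-387 + \frac{115}{8}\right) \left(-316\right) = \left(- \frac{2981}{8}\right) \left(-316\right) = \frac{235499}{2}$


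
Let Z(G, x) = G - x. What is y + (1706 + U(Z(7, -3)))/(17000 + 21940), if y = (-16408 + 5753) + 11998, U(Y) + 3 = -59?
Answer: 4358172/3245 ≈ 1343.0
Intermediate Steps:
U(Y) = -62 (U(Y) = -3 - 59 = -62)
y = 1343 (y = -10655 + 11998 = 1343)
y + (1706 + U(Z(7, -3)))/(17000 + 21940) = 1343 + (1706 - 62)/(17000 + 21940) = 1343 + 1644/38940 = 1343 + 1644*(1/38940) = 1343 + 137/3245 = 4358172/3245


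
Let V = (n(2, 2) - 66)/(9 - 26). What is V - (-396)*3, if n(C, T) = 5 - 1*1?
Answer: 20258/17 ≈ 1191.6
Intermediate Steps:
n(C, T) = 4 (n(C, T) = 5 - 1 = 4)
V = 62/17 (V = (4 - 66)/(9 - 26) = -62/(-17) = -62*(-1/17) = 62/17 ≈ 3.6471)
V - (-396)*3 = 62/17 - (-396)*3 = 62/17 - 66*(-18) = 62/17 + 1188 = 20258/17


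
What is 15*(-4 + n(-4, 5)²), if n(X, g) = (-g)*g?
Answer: 9315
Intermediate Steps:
n(X, g) = -g²
15*(-4 + n(-4, 5)²) = 15*(-4 + (-1*5²)²) = 15*(-4 + (-1*25)²) = 15*(-4 + (-25)²) = 15*(-4 + 625) = 15*621 = 9315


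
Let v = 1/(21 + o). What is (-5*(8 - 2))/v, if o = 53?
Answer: -2220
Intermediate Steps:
v = 1/74 (v = 1/(21 + 53) = 1/74 ≈ 0.013514)
(-5*(8 - 2))/v = (-5*(8 - 2))/(1/74) = 74*(-5*6) = 74*(-30) = -2220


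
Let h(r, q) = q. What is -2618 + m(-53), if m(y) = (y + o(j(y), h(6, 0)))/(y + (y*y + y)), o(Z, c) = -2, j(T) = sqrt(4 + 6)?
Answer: -7076509/2703 ≈ -2618.0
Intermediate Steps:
j(T) = sqrt(10)
m(y) = (-2 + y)/(y**2 + 2*y) (m(y) = (y - 2)/(y + (y*y + y)) = (-2 + y)/(y + (y**2 + y)) = (-2 + y)/(y + (y + y**2)) = (-2 + y)/(y**2 + 2*y))
-2618 + m(-53) = -2618 + (-2 - 53)/((-53)*(2 - 53)) = -2618 - 1/53*(-55)/(-51) = -2618 - 1/53*(-1/51)*(-55) = -2618 - 55/2703 = -7076509/2703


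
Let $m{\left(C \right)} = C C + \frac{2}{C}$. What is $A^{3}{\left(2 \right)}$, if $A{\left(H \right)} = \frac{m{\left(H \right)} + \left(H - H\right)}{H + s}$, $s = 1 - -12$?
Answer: $\frac{1}{27} \approx 0.037037$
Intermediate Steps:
$m{\left(C \right)} = C^{2} + \frac{2}{C}$
$s = 13$ ($s = 1 + 12 = 13$)
$A{\left(H \right)} = \frac{2 + H^{3}}{H \left(13 + H\right)}$ ($A{\left(H \right)} = \frac{\frac{2 + H^{3}}{H} + \left(H - H\right)}{H + 13} = \frac{\frac{2 + H^{3}}{H} + 0}{13 + H} = \frac{\frac{1}{H} \left(2 + H^{3}\right)}{13 + H} = \frac{2 + H^{3}}{H \left(13 + H\right)}$)
$A^{3}{\left(2 \right)} = \left(\frac{2 + 2^{3}}{2 \left(13 + 2\right)}\right)^{3} = \left(\frac{2 + 8}{2 \cdot 15}\right)^{3} = \left(\frac{1}{2} \cdot \frac{1}{15} \cdot 10\right)^{3} = \left(\frac{1}{3}\right)^{3} = \frac{1}{27}$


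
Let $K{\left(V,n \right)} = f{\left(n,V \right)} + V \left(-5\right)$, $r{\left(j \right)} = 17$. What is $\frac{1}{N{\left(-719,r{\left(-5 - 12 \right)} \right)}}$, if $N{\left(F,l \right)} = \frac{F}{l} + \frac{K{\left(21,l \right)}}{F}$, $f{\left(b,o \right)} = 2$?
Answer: $- \frac{12223}{515210} \approx -0.023724$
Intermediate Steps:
$K{\left(V,n \right)} = 2 - 5 V$ ($K{\left(V,n \right)} = 2 + V \left(-5\right) = 2 - 5 V$)
$N{\left(F,l \right)} = - \frac{103}{F} + \frac{F}{l}$ ($N{\left(F,l \right)} = \frac{F}{l} + \frac{2 - 105}{F} = \frac{F}{l} - \frac{103}{F} = - \frac{103}{F} + \frac{F}{l}$)
$\frac{1}{N{\left(-719,r{\left(-5 - 12 \right)} \right)}} = \frac{1}{- \frac{103}{-719} - \frac{719}{17}} = \frac{1}{\left(-103\right) \left(- \frac{1}{719}\right) - \frac{719}{17}} = \frac{1}{\frac{103}{719} - \frac{719}{17}} = \frac{1}{- \frac{515210}{12223}} = - \frac{12223}{515210}$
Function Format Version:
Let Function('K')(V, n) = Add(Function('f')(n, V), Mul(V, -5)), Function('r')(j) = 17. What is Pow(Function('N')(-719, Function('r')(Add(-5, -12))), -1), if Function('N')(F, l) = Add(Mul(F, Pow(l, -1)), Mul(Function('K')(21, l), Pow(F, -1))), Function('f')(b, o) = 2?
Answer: Rational(-12223, 515210) ≈ -0.023724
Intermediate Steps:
Function('K')(V, n) = Add(2, Mul(-5, V)) (Function('K')(V, n) = Add(2, Mul(V, -5)) = Add(2, Mul(-5, V)))
Function('N')(F, l) = Add(Mul(-103, Pow(F, -1)), Mul(F, Pow(l, -1))) (Function('N')(F, l) = Add(Mul(F, Pow(l, -1)), Mul(Add(2, Mul(-5, 21)), Pow(F, -1))) = Add(Mul(F, Pow(l, -1)), Mul(Add(2, -105), Pow(F, -1))) = Add(Mul(F, Pow(l, -1)), Mul(-103, Pow(F, -1))) = Add(Mul(-103, Pow(F, -1)), Mul(F, Pow(l, -1))))
Pow(Function('N')(-719, Function('r')(Add(-5, -12))), -1) = Pow(Add(Mul(-103, Pow(-719, -1)), Mul(-719, Pow(17, -1))), -1) = Pow(Add(Mul(-103, Rational(-1, 719)), Mul(-719, Rational(1, 17))), -1) = Pow(Add(Rational(103, 719), Rational(-719, 17)), -1) = Pow(Rational(-515210, 12223), -1) = Rational(-12223, 515210)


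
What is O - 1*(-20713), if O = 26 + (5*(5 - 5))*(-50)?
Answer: 20739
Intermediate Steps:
O = 26 (O = 26 + (5*0)*(-50) = 26 + 0*(-50) = 26 + 0 = 26)
O - 1*(-20713) = 26 - 1*(-20713) = 26 + 20713 = 20739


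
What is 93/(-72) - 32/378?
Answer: -2081/1512 ≈ -1.3763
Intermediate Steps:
93/(-72) - 32/378 = 93*(-1/72) - 32*1/378 = -31/24 - 16/189 = -2081/1512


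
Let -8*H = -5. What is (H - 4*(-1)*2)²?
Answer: 4761/64 ≈ 74.391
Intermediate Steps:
H = 5/8 (H = -⅛*(-5) = 5/8 ≈ 0.62500)
(H - 4*(-1)*2)² = (5/8 - 4*(-1)*2)² = (5/8 + 4*2)² = (5/8 + 8)² = (69/8)² = 4761/64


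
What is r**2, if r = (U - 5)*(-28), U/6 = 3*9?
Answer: 19324816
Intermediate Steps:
U = 162 (U = 6*(3*9) = 6*27 = 162)
r = -4396 (r = (162 - 5)*(-28) = 157*(-28) = -4396)
r**2 = (-4396)**2 = 19324816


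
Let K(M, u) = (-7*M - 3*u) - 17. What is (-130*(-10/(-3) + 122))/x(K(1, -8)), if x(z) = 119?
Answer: -48880/357 ≈ -136.92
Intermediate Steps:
K(M, u) = -17 - 7*M - 3*u
(-130*(-10/(-3) + 122))/x(K(1, -8)) = -130*(-10/(-3) + 122)/119 = -130*(-10*(-⅓) + 122)*(1/119) = -130*(10/3 + 122)*(1/119) = -130*376/3*(1/119) = -48880/3*1/119 = -48880/357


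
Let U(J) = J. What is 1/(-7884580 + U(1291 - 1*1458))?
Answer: -1/7884747 ≈ -1.2683e-7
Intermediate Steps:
1/(-7884580 + U(1291 - 1*1458)) = 1/(-7884580 + (1291 - 1*1458)) = 1/(-7884580 + (1291 - 1458)) = 1/(-7884580 - 167) = 1/(-7884747) = -1/7884747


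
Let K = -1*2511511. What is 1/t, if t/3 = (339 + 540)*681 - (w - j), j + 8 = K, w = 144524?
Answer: -1/6172332 ≈ -1.6201e-7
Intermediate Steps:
K = -2511511
j = -2511519 (j = -8 - 2511511 = -2511519)
t = -6172332 (t = 3*((339 + 540)*681 - (144524 - 1*(-2511519))) = 3*(879*681 - (144524 + 2511519)) = 3*(598599 - 1*2656043) = 3*(598599 - 2656043) = 3*(-2057444) = -6172332)
1/t = 1/(-6172332) = -1/6172332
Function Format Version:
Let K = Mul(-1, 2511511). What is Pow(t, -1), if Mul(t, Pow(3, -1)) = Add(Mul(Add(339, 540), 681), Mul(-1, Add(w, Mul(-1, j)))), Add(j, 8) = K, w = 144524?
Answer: Rational(-1, 6172332) ≈ -1.6201e-7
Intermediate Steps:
K = -2511511
j = -2511519 (j = Add(-8, -2511511) = -2511519)
t = -6172332 (t = Mul(3, Add(Mul(Add(339, 540), 681), Mul(-1, Add(144524, Mul(-1, -2511519))))) = Mul(3, Add(Mul(879, 681), Mul(-1, Add(144524, 2511519)))) = Mul(3, Add(598599, Mul(-1, 2656043))) = Mul(3, Add(598599, -2656043)) = Mul(3, -2057444) = -6172332)
Pow(t, -1) = Pow(-6172332, -1) = Rational(-1, 6172332)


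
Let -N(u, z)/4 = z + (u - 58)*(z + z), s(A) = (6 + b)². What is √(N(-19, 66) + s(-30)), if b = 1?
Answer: √40441 ≈ 201.10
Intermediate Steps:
s(A) = 49 (s(A) = (6 + 1)² = 7² = 49)
N(u, z) = -4*z - 8*z*(-58 + u) (N(u, z) = -4*(z + (u - 58)*(z + z)) = -4*(z + (-58 + u)*(2*z)) = -4*(z + 2*z*(-58 + u)) = -4*z - 8*z*(-58 + u))
√(N(-19, 66) + s(-30)) = √(4*66*(115 - 2*(-19)) + 49) = √(4*66*(115 + 38) + 49) = √(4*66*153 + 49) = √(40392 + 49) = √40441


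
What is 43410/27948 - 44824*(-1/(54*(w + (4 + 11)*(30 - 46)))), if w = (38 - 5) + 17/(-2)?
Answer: -289087/125766 ≈ -2.2986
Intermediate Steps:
w = 49/2 (w = 33 + 17*(-½) = 33 - 17/2 = 49/2 ≈ 24.500)
43410/27948 - 44824*(-1/(54*(w + (4 + 11)*(30 - 46)))) = 43410/27948 - 44824*(-1/(54*(49/2 + (4 + 11)*(30 - 46)))) = 43410*(1/27948) - 44824*(-1/(54*(49/2 + 15*(-16)))) = 7235/4658 - 44824*(-1/(54*(49/2 - 240))) = 7235/4658 - 44824/((-431/2*(-54))) = 7235/4658 - 44824/11637 = 7235/4658 - 44824*1/11637 = 7235/4658 - 104/27 = -289087/125766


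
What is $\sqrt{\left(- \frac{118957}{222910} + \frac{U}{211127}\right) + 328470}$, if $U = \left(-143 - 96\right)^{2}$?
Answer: $\frac{\sqrt{727515113214546102557567470}}{47062319570} \approx 573.12$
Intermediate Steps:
$U = 57121$ ($U = \left(-239\right)^{2} = 57121$)
$\sqrt{\left(- \frac{118957}{222910} + \frac{U}{211127}\right) + 328470} = \sqrt{\left(- \frac{118957}{222910} + \frac{57121}{211127}\right) + 328470} = \sqrt{- \frac{12382192429}{47062319570} + 328470} = \sqrt{\frac{15458547726965471}{47062319570}} = \frac{\sqrt{727515113214546102557567470}}{47062319570}$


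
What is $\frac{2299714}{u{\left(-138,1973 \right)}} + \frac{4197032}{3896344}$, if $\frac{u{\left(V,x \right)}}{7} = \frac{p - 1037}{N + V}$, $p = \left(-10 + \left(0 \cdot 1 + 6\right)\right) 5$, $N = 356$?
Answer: $- \frac{244169112313065}{3603631157} \approx -67756.0$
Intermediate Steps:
$p = -20$ ($p = \left(-10 + \left(0 + 6\right)\right) 5 = \left(-10 + 6\right) 5 = \left(-4\right) 5 = -20$)
$u{\left(V,x \right)} = - \frac{7399}{356 + V}$ ($u{\left(V,x \right)} = 7 \frac{-20 - 1037}{356 + V} = 7 \left(- \frac{1057}{356 + V}\right) = - \frac{7399}{356 + V}$)
$\frac{2299714}{u{\left(-138,1973 \right)}} + \frac{4197032}{3896344} = \frac{2299714}{\left(-7399\right) \frac{1}{356 - 138}} + \frac{4197032}{3896344} = \frac{2299714}{\left(-7399\right) \frac{1}{218}} + 4197032 \cdot \frac{1}{3896344} = \frac{2299714}{\left(-7399\right) \frac{1}{218}} + \frac{524629}{487043} = \frac{2299714}{- \frac{7399}{218}} + \frac{524629}{487043} = 2299714 \left(- \frac{218}{7399}\right) + \frac{524629}{487043} = - \frac{501337652}{7399} + \frac{524629}{487043} = - \frac{244169112313065}{3603631157}$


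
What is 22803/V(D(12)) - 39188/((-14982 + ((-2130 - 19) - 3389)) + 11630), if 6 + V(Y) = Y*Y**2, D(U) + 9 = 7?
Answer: -14440717/8890 ≈ -1624.4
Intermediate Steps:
D(U) = -2 (D(U) = -9 + 7 = -2)
V(Y) = -6 + Y**3 (V(Y) = -6 + Y*Y**2 = -6 + Y**3)
22803/V(D(12)) - 39188/((-14982 + ((-2130 - 19) - 3389)) + 11630) = 22803/(-6 + (-2)**3) - 39188/((-14982 + ((-2130 - 19) - 3389)) + 11630) = 22803/(-6 - 8) - 39188/((-14982 + (-2149 - 3389)) + 11630) = 22803/(-14) - 39188/((-14982 - 5538) + 11630) = 22803*(-1/14) - 39188/(-20520 + 11630) = -22803/14 - 39188/(-8890) = -22803/14 - 39188*(-1/8890) = -22803/14 + 19594/4445 = -14440717/8890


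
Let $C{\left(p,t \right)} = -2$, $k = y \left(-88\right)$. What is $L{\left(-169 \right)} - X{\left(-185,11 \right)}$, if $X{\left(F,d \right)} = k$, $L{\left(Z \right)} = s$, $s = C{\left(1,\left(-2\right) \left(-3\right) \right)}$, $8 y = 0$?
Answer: $-2$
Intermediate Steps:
$y = 0$ ($y = \frac{1}{8} \cdot 0 = 0$)
$k = 0$ ($k = 0 \left(-88\right) = 0$)
$s = -2$
$L{\left(Z \right)} = -2$
$X{\left(F,d \right)} = 0$
$L{\left(-169 \right)} - X{\left(-185,11 \right)} = -2 - 0 = -2 + 0 = -2$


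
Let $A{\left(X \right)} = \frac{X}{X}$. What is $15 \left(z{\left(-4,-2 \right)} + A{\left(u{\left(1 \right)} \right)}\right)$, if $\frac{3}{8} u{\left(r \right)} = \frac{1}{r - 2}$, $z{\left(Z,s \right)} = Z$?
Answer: $-45$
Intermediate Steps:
$u{\left(r \right)} = \frac{8}{3 \left(-2 + r\right)}$ ($u{\left(r \right)} = \frac{8}{3 \left(r - 2\right)} = \frac{8}{3 \left(-2 + r\right)}$)
$A{\left(X \right)} = 1$
$15 \left(z{\left(-4,-2 \right)} + A{\left(u{\left(1 \right)} \right)}\right) = 15 \left(-4 + 1\right) = 15 \left(-3\right) = -45$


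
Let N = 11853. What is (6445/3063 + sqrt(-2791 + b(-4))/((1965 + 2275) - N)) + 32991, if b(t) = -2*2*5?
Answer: 101057878/3063 - I*sqrt(2811)/7613 ≈ 32993.0 - 0.0069643*I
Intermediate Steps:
b(t) = -20 (b(t) = -4*5 = -20)
(6445/3063 + sqrt(-2791 + b(-4))/((1965 + 2275) - N)) + 32991 = (6445/3063 + sqrt(-2791 - 20)/((1965 + 2275) - 1*11853)) + 32991 = (6445*(1/3063) + sqrt(-2811)/(4240 - 11853)) + 32991 = (6445/3063 + (I*sqrt(2811))/(-7613)) + 32991 = (6445/3063 + (I*sqrt(2811))*(-1/7613)) + 32991 = (6445/3063 - I*sqrt(2811)/7613) + 32991 = 101057878/3063 - I*sqrt(2811)/7613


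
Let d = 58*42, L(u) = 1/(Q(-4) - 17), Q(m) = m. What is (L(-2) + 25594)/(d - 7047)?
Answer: -10141/1827 ≈ -5.5506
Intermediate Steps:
L(u) = -1/21 (L(u) = 1/(-4 - 17) = 1/(-21) = -1/21)
d = 2436
(L(-2) + 25594)/(d - 7047) = (-1/21 + 25594)/(2436 - 7047) = (537473/21)/(-4611) = (537473/21)*(-1/4611) = -10141/1827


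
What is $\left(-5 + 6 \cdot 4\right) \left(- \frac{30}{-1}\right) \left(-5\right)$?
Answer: $-2850$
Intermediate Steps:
$\left(-5 + 6 \cdot 4\right) \left(- \frac{30}{-1}\right) \left(-5\right) = \left(-5 + 24\right) \left(\left(-30\right) \left(-1\right)\right) \left(-5\right) = 19 \cdot 30 \left(-5\right) = 570 \left(-5\right) = -2850$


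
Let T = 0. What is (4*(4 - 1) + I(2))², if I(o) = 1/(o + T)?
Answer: 625/4 ≈ 156.25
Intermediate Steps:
I(o) = 1/o (I(o) = 1/(o + 0) = 1/o)
(4*(4 - 1) + I(2))² = (4*(4 - 1) + 1/2)² = (4*3 + ½)² = (12 + ½)² = (25/2)² = 625/4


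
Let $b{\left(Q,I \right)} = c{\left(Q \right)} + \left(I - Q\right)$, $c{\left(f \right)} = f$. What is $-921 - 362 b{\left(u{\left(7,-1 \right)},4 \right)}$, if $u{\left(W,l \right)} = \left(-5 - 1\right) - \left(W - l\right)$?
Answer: $-2369$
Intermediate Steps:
$u{\left(W,l \right)} = -6 + l - W$ ($u{\left(W,l \right)} = -6 - \left(W - l\right) = -6 + l - W$)
$b{\left(Q,I \right)} = I$ ($b{\left(Q,I \right)} = Q + \left(I - Q\right) = I$)
$-921 - 362 b{\left(u{\left(7,-1 \right)},4 \right)} = -921 - 1448 = -2369$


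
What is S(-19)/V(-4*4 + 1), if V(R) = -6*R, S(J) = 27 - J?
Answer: 23/45 ≈ 0.51111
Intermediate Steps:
S(-19)/V(-4*4 + 1) = (27 - 1*(-19))/((-6*(-4*4 + 1))) = (27 + 19)/((-6*(-16 + 1))) = 46/((-6*(-15))) = 46/90 = 46*(1/90) = 23/45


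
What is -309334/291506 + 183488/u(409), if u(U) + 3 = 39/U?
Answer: -2734612417043/43288641 ≈ -63172.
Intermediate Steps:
u(U) = -3 + 39/U
-309334/291506 + 183488/u(409) = -309334/291506 + 183488/(-3 + 39/409) = -309334*1/291506 + 183488/(-3 + 39*(1/409)) = -154667/145753 + 183488/(-3 + 39/409) = -154667/145753 + 183488/(-1188/409) = -154667/145753 + 183488*(-409/1188) = -154667/145753 - 18761648/297 = -2734612417043/43288641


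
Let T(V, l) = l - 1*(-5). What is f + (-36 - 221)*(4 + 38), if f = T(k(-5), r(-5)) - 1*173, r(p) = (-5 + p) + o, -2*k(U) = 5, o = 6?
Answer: -10966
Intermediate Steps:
k(U) = -5/2 (k(U) = -½*5 = -5/2)
r(p) = 1 + p (r(p) = (-5 + p) + 6 = 1 + p)
T(V, l) = 5 + l (T(V, l) = l + 5 = 5 + l)
f = -172 (f = (5 + (1 - 5)) - 1*173 = (5 - 4) - 173 = 1 - 173 = -172)
f + (-36 - 221)*(4 + 38) = -172 + (-36 - 221)*(4 + 38) = -172 - 257*42 = -172 - 10794 = -10966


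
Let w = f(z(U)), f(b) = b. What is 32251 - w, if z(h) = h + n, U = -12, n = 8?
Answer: 32255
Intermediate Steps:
z(h) = 8 + h (z(h) = h + 8 = 8 + h)
w = -4 (w = 8 - 12 = -4)
32251 - w = 32251 - 1*(-4) = 32251 + 4 = 32255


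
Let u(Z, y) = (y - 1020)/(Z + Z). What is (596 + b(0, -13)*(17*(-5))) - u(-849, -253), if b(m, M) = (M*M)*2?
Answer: -47772805/1698 ≈ -28135.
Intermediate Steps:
b(m, M) = 2*M² (b(m, M) = M²*2 = 2*M²)
u(Z, y) = (-1020 + y)/(2*Z) (u(Z, y) = (-1020 + y)/((2*Z)) = (-1020 + y)*(1/(2*Z)) = (-1020 + y)/(2*Z))
(596 + b(0, -13)*(17*(-5))) - u(-849, -253) = (596 + (2*(-13)²)*(17*(-5))) - (-1020 - 253)/(2*(-849)) = (596 + (2*169)*(-85)) - (-1)*(-1273)/(2*849) = (596 + 338*(-85)) - 1*1273/1698 = (596 - 28730) - 1273/1698 = -28134 - 1273/1698 = -47772805/1698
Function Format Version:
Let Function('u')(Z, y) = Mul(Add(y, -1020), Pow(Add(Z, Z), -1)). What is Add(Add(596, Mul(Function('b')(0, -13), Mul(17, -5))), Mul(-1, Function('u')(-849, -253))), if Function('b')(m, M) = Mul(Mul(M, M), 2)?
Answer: Rational(-47772805, 1698) ≈ -28135.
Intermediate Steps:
Function('b')(m, M) = Mul(2, Pow(M, 2)) (Function('b')(m, M) = Mul(Pow(M, 2), 2) = Mul(2, Pow(M, 2)))
Function('u')(Z, y) = Mul(Rational(1, 2), Pow(Z, -1), Add(-1020, y)) (Function('u')(Z, y) = Mul(Add(-1020, y), Pow(Mul(2, Z), -1)) = Mul(Add(-1020, y), Mul(Rational(1, 2), Pow(Z, -1))) = Mul(Rational(1, 2), Pow(Z, -1), Add(-1020, y)))
Add(Add(596, Mul(Function('b')(0, -13), Mul(17, -5))), Mul(-1, Function('u')(-849, -253))) = Add(Add(596, Mul(Mul(2, Pow(-13, 2)), Mul(17, -5))), Mul(-1, Mul(Rational(1, 2), Pow(-849, -1), Add(-1020, -253)))) = Add(Add(596, Mul(Mul(2, 169), -85)), Mul(-1, Mul(Rational(1, 2), Rational(-1, 849), -1273))) = Add(Add(596, Mul(338, -85)), Mul(-1, Rational(1273, 1698))) = Add(Add(596, -28730), Rational(-1273, 1698)) = Add(-28134, Rational(-1273, 1698)) = Rational(-47772805, 1698)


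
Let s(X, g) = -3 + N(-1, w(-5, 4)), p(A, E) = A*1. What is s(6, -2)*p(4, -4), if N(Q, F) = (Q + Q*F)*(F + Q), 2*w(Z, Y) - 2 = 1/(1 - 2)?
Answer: -9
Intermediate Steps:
p(A, E) = A
w(Z, Y) = ½ (w(Z, Y) = 1 + 1/(2*(1 - 2)) = 1 + (½)/(-1) = 1 + (½)*(-1) = 1 - ½ = ½)
N(Q, F) = (F + Q)*(Q + F*Q) (N(Q, F) = (Q + F*Q)*(F + Q) = (F + Q)*(Q + F*Q))
s(X, g) = -9/4 (s(X, g) = -3 - (½ - 1 + (½)² + (½)*(-1)) = -3 - (½ - 1 + ¼ - ½) = -3 - 1*(-¾) = -3 + ¾ = -9/4)
s(6, -2)*p(4, -4) = -9/4*4 = -9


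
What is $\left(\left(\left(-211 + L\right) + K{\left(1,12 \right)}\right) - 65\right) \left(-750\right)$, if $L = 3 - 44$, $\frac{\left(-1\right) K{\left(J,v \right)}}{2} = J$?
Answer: $239250$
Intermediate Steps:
$K{\left(J,v \right)} = - 2 J$
$L = -41$ ($L = 3 - 44 = -41$)
$\left(\left(\left(-211 + L\right) + K{\left(1,12 \right)}\right) - 65\right) \left(-750\right) = \left(\left(\left(-211 - 41\right) - 2\right) - 65\right) \left(-750\right) = \left(\left(-252 - 2\right) - 65\right) \left(-750\right) = \left(-254 - 65\right) \left(-750\right) = \left(-319\right) \left(-750\right) = 239250$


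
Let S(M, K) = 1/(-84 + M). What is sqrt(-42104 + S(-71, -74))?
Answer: I*sqrt(1011548755)/155 ≈ 205.19*I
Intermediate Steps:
sqrt(-42104 + S(-71, -74)) = sqrt(-42104 + 1/(-84 - 71)) = sqrt(-42104 + 1/(-155)) = sqrt(-42104 - 1/155) = sqrt(-6526121/155) = I*sqrt(1011548755)/155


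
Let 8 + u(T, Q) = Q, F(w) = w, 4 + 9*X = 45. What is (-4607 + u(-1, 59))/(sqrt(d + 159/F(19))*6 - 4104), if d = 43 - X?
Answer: 88814664/79995371 + 2278*sqrt(152095)/79995371 ≈ 1.1214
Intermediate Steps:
X = 41/9 (X = -4/9 + (1/9)*45 = -4/9 + 5 = 41/9 ≈ 4.5556)
d = 346/9 (d = 43 - 1*41/9 = 43 - 41/9 = 346/9 ≈ 38.444)
u(T, Q) = -8 + Q
(-4607 + u(-1, 59))/(sqrt(d + 159/F(19))*6 - 4104) = (-4607 + (-8 + 59))/(sqrt(346/9 + 159/19)*6 - 4104) = (-4607 + 51)/(sqrt(346/9 + 159*(1/19))*6 - 4104) = -4556/(sqrt(346/9 + 159/19)*6 - 4104) = -4556/(sqrt(8005/171)*6 - 4104) = -4556/((sqrt(152095)/57)*6 - 4104) = -4556/(2*sqrt(152095)/19 - 4104) = -4556/(-4104 + 2*sqrt(152095)/19)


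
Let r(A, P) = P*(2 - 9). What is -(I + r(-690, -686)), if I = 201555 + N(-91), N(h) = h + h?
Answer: -206175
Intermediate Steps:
N(h) = 2*h
r(A, P) = -7*P (r(A, P) = P*(-7) = -7*P)
I = 201373 (I = 201555 + 2*(-91) = 201555 - 182 = 201373)
-(I + r(-690, -686)) = -(201373 - 7*(-686)) = -(201373 + 4802) = -1*206175 = -206175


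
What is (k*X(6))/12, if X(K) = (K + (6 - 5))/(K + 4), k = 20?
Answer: 7/6 ≈ 1.1667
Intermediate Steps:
X(K) = (1 + K)/(4 + K) (X(K) = (K + 1)/(4 + K) = (1 + K)/(4 + K))
(k*X(6))/12 = (20*((1 + 6)/(4 + 6)))/12 = (20*(7/10))*(1/12) = 14*(1/12) = 7/6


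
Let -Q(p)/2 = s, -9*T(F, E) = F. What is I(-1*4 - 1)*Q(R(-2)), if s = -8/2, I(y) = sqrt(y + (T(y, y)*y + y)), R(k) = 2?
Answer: 8*I*sqrt(115)/3 ≈ 28.597*I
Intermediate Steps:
T(F, E) = -F/9
I(y) = sqrt(2*y - y**2/9) (I(y) = sqrt(y + ((-y/9)*y + y)) = sqrt(y + (-y**2/9 + y)) = sqrt(y + (y - y**2/9)) = sqrt(2*y - y**2/9))
s = -4 (s = -8*1/2 = -4)
Q(p) = 8 (Q(p) = -2*(-4) = 8)
I(-1*4 - 1)*Q(R(-2)) = (sqrt((-1*4 - 1)*(18 - (-1*4 - 1)))/3)*8 = (sqrt((-4 - 1)*(18 - (-4 - 1)))/3)*8 = (sqrt(-5*(18 - 1*(-5)))/3)*8 = (sqrt(-5*(18 + 5))/3)*8 = (sqrt(-5*23)/3)*8 = (sqrt(-115)/3)*8 = ((I*sqrt(115))/3)*8 = (I*sqrt(115)/3)*8 = 8*I*sqrt(115)/3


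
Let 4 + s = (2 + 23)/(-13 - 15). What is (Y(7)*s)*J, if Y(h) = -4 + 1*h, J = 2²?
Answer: -411/7 ≈ -58.714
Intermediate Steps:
J = 4
s = -137/28 (s = -4 + (2 + 23)/(-13 - 15) = -4 + 25/(-28) = -4 + 25*(-1/28) = -4 - 25/28 = -137/28 ≈ -4.8929)
Y(h) = -4 + h
(Y(7)*s)*J = ((-4 + 7)*(-137/28))*4 = (3*(-137/28))*4 = -411/28*4 = -411/7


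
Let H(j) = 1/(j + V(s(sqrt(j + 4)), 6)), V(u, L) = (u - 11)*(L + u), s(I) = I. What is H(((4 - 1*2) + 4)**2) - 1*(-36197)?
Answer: 3257729/90 - sqrt(10)/90 ≈ 36197.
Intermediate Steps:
V(u, L) = (-11 + u)*(L + u)
H(j) = 1/(-62 - 5*sqrt(4 + j) + 2*j) (H(j) = 1/(j + ((sqrt(j + 4))**2 - 11*6 - 11*sqrt(j + 4) + 6*sqrt(j + 4))) = 1/(j + ((sqrt(4 + j))**2 - 66 - 11*sqrt(4 + j) + 6*sqrt(4 + j))) = 1/(j + ((4 + j) - 66 - 11*sqrt(4 + j) + 6*sqrt(4 + j))) = 1/(j + (-62 + j - 5*sqrt(4 + j))) = 1/(-62 - 5*sqrt(4 + j) + 2*j))
H(((4 - 1*2) + 4)**2) - 1*(-36197) = 1/(-62 - 5*sqrt(4 + ((4 - 1*2) + 4)**2) + 2*((4 - 1*2) + 4)**2) - 1*(-36197) = 1/(-62 - 5*sqrt(4 + ((4 - 2) + 4)**2) + 2*((4 - 2) + 4)**2) + 36197 = 1/(-62 - 5*sqrt(4 + (2 + 4)**2) + 2*(2 + 4)**2) + 36197 = 1/(-62 - 5*sqrt(4 + 6**2) + 2*6**2) + 36197 = 1/(-62 - 5*sqrt(4 + 36) + 2*36) + 36197 = 1/(-62 - 10*sqrt(10) + 72) + 36197 = 1/(10 - 10*sqrt(10)) + 36197 = 36197 + 1/(10 - 10*sqrt(10))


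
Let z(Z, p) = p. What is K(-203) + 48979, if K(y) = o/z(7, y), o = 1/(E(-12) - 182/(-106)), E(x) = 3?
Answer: 2485684197/50750 ≈ 48979.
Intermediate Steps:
o = 53/250 (o = 1/(3 - 182/(-106)) = 1/(3 - 182*(-1/106)) = 1/(3 + 91/53) = 1/(250/53) = 53/250 ≈ 0.21200)
K(y) = 53/(250*y)
K(-203) + 48979 = (53/250)/(-203) + 48979 = (53/250)*(-1/203) + 48979 = -53/50750 + 48979 = 2485684197/50750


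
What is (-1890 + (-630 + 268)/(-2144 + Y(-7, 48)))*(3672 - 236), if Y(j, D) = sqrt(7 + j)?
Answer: -1740247241/268 ≈ -6.4935e+6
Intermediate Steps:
(-1890 + (-630 + 268)/(-2144 + Y(-7, 48)))*(3672 - 236) = (-1890 + (-630 + 268)/(-2144 + sqrt(7 - 7)))*(3672 - 236) = (-1890 - 362/(-2144 + sqrt(0)))*3436 = (-1890 - 362/(-2144 + 0))*3436 = (-1890 - 362/(-2144))*3436 = (-1890 - 362*(-1/2144))*3436 = (-1890 + 181/1072)*3436 = -2025899/1072*3436 = -1740247241/268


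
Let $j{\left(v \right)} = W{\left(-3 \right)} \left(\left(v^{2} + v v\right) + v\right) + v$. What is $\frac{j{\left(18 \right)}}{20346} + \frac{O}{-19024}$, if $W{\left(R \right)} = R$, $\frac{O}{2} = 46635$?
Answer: $- \frac{161278245}{32255192} \approx -5.0001$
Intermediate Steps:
$O = 93270$ ($O = 2 \cdot 46635 = 93270$)
$j{\left(v \right)} = - 6 v^{2} - 2 v$ ($j{\left(v \right)} = - 3 \left(\left(v^{2} + v v\right) + v\right) + v = - 3 \left(\left(v^{2} + v^{2}\right) + v\right) + v = - 3 \left(2 v^{2} + v\right) + v = - 3 \left(v + 2 v^{2}\right) + v = \left(- 6 v^{2} - 3 v\right) + v = - 6 v^{2} - 2 v$)
$\frac{j{\left(18 \right)}}{20346} + \frac{O}{-19024} = \frac{2 \cdot 18 \left(-1 - 54\right)}{20346} + \frac{93270}{-19024} = 2 \cdot 18 \left(-1 - 54\right) \frac{1}{20346} + 93270 \left(- \frac{1}{19024}\right) = 2 \cdot 18 \left(-55\right) \frac{1}{20346} - \frac{46635}{9512} = \left(-1980\right) \frac{1}{20346} - \frac{46635}{9512} = - \frac{330}{3391} - \frac{46635}{9512} = - \frac{161278245}{32255192}$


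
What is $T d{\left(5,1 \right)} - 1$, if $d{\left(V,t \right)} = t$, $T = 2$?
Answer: $1$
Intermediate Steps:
$T d{\left(5,1 \right)} - 1 = 2 \cdot 1 - 1 = 2 - 1 = 1$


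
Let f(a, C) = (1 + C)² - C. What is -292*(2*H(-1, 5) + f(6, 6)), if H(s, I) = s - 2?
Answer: -10804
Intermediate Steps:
H(s, I) = -2 + s
-292*(2*H(-1, 5) + f(6, 6)) = -292*(2*(-2 - 1) + ((1 + 6)² - 1*6)) = -292*(2*(-3) + (7² - 6)) = -292*(-6 + (49 - 6)) = -292*(-6 + 43) = -292*37 = -10804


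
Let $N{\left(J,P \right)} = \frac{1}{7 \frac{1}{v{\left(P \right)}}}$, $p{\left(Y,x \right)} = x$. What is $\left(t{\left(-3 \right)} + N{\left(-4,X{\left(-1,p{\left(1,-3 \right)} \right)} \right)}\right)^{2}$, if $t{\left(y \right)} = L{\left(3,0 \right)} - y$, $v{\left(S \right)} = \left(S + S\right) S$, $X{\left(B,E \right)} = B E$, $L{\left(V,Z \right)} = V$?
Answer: $\frac{3600}{49} \approx 73.469$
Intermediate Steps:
$v{\left(S \right)} = 2 S^{2}$ ($v{\left(S \right)} = 2 S S = 2 S^{2}$)
$t{\left(y \right)} = 3 - y$
$N{\left(J,P \right)} = \frac{2 P^{2}}{7}$ ($N{\left(J,P \right)} = \frac{1}{7 \frac{1}{2 P^{2}}} = \frac{1}{\frac{7}{2} \frac{1}{P^{2}}} = \frac{2 P^{2}}{7}$)
$\left(t{\left(-3 \right)} + N{\left(-4,X{\left(-1,p{\left(1,-3 \right)} \right)} \right)}\right)^{2} = \left(\left(3 - -3\right) + \frac{2 \left(\left(-1\right) \left(-3\right)\right)^{2}}{7}\right)^{2} = \left(\left(3 + 3\right) + \frac{2 \cdot 3^{2}}{7}\right)^{2} = \left(6 + \frac{2}{7} \cdot 9\right)^{2} = \left(6 + \frac{18}{7}\right)^{2} = \left(\frac{60}{7}\right)^{2} = \frac{3600}{49}$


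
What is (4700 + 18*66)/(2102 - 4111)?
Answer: -5888/2009 ≈ -2.9308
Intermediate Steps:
(4700 + 18*66)/(2102 - 4111) = (4700 + 1188)/(-2009) = 5888*(-1/2009) = -5888/2009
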